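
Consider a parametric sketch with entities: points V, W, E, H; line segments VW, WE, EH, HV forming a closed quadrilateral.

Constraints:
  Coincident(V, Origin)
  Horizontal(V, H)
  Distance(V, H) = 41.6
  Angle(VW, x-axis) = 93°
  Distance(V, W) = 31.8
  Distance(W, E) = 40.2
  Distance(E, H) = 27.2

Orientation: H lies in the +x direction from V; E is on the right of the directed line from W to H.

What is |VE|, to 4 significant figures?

15.63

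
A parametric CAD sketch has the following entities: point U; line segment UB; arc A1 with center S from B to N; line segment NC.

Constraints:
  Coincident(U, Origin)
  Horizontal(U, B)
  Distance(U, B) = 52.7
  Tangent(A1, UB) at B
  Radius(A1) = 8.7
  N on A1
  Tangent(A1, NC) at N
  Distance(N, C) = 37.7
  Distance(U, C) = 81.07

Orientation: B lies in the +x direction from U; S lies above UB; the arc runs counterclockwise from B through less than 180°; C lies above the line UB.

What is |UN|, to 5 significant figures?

61.681

U is at the origin; UB is horizontal with |UB| = 52.7 and B on the +x side, so B = (52.700, 0.0000). Since A1 is tangent to UB there, SB ⟂ UB, so S = B + (0, 8.7) = (52.700, 8.7000). Since SN ⟂ NC (tangency), |SC| = √(8.7² + 37.7²) = 38.691 regardless of where N sits on A1. So C lies on both circle(U, 81.07) and circle(S, 38.691); the above-UB intersection is C = (67.912, 44.275). N is the foot of the tangent from C: N = (61.264, 7.1657).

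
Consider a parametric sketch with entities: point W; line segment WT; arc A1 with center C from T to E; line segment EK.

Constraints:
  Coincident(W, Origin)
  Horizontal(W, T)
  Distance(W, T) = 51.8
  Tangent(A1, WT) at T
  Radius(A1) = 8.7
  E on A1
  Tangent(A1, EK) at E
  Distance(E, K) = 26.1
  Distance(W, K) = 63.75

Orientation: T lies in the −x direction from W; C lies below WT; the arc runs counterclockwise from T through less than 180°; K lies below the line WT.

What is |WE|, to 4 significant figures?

61.16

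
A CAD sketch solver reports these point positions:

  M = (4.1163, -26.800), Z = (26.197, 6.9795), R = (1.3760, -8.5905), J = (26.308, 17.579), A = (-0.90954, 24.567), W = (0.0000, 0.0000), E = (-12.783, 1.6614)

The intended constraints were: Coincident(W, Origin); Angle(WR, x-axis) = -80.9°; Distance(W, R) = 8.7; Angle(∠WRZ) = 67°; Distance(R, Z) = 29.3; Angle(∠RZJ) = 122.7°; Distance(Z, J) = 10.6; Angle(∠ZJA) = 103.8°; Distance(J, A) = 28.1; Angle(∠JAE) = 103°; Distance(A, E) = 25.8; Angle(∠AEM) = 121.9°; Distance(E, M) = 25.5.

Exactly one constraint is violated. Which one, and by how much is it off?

Distance(E, M) = 25.5 — off by 7.60.

W = (0.00, 0.00) ✓; WR at -80.90° ✓; |WR| = 8.700 ✓; ∠WRZ = 67.00° ✓; |RZ| = 29.30 ✓; ∠RZJ = 122.7° ✓; |ZJ| = 10.60 ✓; ∠ZJA = 103.8° ✓; |JA| = 28.10 ✓; ∠JAE = 103.0° ✓; |AE| = 25.80 ✓; ∠AEM = 121.9° ✓; |EM| = 33.10 ✗.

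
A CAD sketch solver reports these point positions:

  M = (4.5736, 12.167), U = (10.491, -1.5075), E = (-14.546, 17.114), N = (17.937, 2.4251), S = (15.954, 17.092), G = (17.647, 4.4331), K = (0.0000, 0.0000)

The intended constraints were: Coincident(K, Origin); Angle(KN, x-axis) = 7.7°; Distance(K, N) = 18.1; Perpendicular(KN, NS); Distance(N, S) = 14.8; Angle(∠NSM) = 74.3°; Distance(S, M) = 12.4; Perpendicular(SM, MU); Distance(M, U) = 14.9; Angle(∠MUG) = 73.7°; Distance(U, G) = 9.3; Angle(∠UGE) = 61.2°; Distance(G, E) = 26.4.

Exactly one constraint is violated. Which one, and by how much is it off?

Distance(G, E) = 26.4 — off by 8.20.

K = (0.00, 0.00) ✓; KN at 7.700° ✓; |KN| = 18.10 ✓; ∠(KN, NS) = 90.00° ✓; |NS| = 14.80 ✓; ∠NSM = 74.30° ✓; |SM| = 12.40 ✓; ∠(SM, MU) = 90.00° ✓; |MU| = 14.90 ✓; ∠MUG = 73.70° ✓; |UG| = 9.300 ✓; ∠UGE = 61.20° ✓; |GE| = 34.60 ✗.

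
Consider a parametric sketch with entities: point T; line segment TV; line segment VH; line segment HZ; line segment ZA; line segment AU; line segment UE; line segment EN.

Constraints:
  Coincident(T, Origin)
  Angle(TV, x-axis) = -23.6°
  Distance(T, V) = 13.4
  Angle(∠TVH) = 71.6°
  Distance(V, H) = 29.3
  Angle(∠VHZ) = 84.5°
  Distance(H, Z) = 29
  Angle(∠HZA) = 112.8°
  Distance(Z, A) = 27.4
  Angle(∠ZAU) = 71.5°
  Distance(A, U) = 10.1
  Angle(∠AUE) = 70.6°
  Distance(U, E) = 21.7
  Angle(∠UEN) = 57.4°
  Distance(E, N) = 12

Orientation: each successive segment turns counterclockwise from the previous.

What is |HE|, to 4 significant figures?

35.56

T is at the origin; TV runs at -23.6° with length 13.4, so V = (12.28, -5.365). ∠TVH = 71.6° gives VH at 84.80° from the x-axis; with |VH| = 29.3, H = (14.93, 23.81). ∠VHZ = 84.5° gives HZ at -179.7° from the x-axis; with |HZ| = 29.0, Z = (-14.06, 23.66). ∠HZA = 112.8° gives ZA at -112.5° from the x-axis; with |ZA| = 27.4, A = (-24.55, -1.651). ∠ZAU = 71.5° gives AU at -4.000° from the x-axis; with |AU| = 10.1, U = (-14.47, -2.356). ∠AUE = 70.6° gives UE at 105.4° from the x-axis; with |UE| = 21.7, E = (-20.24, 18.56). Then |HE| = |E − H| = 35.56.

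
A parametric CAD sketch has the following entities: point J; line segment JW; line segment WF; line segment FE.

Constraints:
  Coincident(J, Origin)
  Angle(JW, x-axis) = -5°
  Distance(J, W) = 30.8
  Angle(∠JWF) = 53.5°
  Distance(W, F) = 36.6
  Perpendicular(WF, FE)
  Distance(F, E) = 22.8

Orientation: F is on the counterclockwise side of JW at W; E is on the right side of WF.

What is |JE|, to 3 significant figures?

51.0

J is at the origin; JW runs at -5.0° with length 30.8, so W = 30.8·(cos -5.0°, sin -5.0°) = (30.7, -2.68). ∠JWF = 53.5°, so WF runs at -5.0° + (180° − 53.5°) = 122° from the x-axis; with |WF| = 36.6, F = W + 36.6·(cos 122°, sin 122°) = (11.6, 28.5). WF is perpendicular to FE; with |FE| = 22.8 on the right of WF, E = F + 22.8·(0.853, 0.522) = (31.0, 40.4). Then |JE| = |E − J| = 51.0.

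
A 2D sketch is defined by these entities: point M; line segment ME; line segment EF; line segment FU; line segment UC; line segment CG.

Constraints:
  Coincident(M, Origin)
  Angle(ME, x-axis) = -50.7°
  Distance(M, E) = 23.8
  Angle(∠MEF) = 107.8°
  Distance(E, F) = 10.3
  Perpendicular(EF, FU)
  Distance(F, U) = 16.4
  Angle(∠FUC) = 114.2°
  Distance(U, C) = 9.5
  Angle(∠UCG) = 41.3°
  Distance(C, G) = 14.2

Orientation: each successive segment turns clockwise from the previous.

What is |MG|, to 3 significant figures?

21.3

M is at the origin; ME runs at -50.7° with length 23.8, so E = (15.1, -18.4). ∠MEF = 107.8° gives EF at -123° from the x-axis; with |EF| = 10.3, F = (9.48, -27.1). EF is perpendicular to FU, so FU runs at 147°; with |FU| = 16.4, U = (-4.29, -18.2). ∠FUC = 114.2° gives UC at 81.3° from the x-axis; with |UC| = 9.5, C = (-2.85, -8.77). ∠UCG = 41.3° gives CG at -57.4° from the x-axis; with |CG| = 14.2, G = (4.80, -20.7). Then |MG| = |G − M| = 21.3.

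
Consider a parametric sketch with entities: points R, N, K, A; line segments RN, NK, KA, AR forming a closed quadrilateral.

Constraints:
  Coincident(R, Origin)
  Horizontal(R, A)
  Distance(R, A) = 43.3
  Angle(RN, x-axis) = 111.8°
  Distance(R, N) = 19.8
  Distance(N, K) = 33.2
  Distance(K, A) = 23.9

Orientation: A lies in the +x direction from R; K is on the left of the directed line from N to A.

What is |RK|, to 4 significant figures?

30.48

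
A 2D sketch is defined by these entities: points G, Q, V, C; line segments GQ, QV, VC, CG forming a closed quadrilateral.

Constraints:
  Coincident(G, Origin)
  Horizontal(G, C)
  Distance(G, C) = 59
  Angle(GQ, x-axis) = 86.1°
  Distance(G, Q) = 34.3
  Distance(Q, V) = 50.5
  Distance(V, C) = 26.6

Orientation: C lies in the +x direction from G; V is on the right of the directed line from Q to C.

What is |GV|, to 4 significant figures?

33.57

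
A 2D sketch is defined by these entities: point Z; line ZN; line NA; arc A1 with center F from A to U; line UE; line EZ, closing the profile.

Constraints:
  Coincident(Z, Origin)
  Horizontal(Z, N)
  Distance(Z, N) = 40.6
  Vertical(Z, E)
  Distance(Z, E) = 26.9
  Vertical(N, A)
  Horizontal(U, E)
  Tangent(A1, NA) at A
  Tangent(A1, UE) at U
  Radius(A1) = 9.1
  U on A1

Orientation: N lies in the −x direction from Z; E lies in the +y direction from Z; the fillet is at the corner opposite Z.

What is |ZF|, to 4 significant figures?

36.18

Z is at the origin; ZN is horizontal with |ZN| = 40.6 and N on the −x side, so N = (-40.60, 0.000). Z and E share the same x with |ZE| = 26.9 and E on the +y side, so E = (0.000, 26.90). The virtual corner opposite Z is at (-40.60, 26.90). Tangency of A1 to NA means the radius FA is perpendicular to NA and A1 meets UE tangentially, so FU is at right angles to UE, with radius 9.1, so the center F sits 9.1 in from both sides at F = (-31.50, 17.80). Then |ZF| = |F − Z| = 36.18.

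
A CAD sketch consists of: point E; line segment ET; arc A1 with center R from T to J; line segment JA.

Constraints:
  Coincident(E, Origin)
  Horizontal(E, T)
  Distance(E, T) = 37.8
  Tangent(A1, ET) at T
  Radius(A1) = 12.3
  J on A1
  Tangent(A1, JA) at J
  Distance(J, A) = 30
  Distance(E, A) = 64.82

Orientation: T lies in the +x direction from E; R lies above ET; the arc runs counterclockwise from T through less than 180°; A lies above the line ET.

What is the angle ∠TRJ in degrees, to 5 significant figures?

92.791°

Checks: ∠(RT, TE) = 90.00° ✓; |RT| = 12.30 ✓; |RJ| = 12.30 ✓; ∠(RJ, JA) = 90.00° ✓; |JA| = 30.00 ✓; |EA| = 64.82 ✓.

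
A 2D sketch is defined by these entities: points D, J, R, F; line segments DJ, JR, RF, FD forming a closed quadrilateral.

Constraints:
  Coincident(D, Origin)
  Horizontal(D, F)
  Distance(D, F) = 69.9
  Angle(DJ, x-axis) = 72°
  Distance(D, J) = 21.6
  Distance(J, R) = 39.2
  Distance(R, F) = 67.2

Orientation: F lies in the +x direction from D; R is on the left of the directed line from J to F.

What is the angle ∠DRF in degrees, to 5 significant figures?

66.258°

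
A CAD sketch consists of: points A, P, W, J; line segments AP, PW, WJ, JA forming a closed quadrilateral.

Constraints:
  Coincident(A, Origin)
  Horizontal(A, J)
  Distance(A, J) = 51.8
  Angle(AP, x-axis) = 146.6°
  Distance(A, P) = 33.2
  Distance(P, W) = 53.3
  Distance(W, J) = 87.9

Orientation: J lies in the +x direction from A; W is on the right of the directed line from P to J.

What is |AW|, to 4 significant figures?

45.35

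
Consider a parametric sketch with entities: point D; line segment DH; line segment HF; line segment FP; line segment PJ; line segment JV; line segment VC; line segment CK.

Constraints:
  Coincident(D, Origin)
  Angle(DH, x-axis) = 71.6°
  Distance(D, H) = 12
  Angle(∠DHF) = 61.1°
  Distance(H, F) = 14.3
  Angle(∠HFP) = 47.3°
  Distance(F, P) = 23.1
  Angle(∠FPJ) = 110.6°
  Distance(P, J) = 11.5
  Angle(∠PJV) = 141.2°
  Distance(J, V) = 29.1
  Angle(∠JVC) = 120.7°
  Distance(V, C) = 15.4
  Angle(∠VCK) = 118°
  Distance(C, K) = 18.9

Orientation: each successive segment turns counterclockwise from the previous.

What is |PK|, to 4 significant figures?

42.38

D is at the origin; DH runs at 71.6° with length 12.0, so H = (3.788, 11.39). ∠DHF = 61.1° gives HF at -169.5° from the x-axis; with |HF| = 14.3, F = (-10.27, 8.781). ∠HFP = 47.3° gives FP at -36.80° from the x-axis; with |FP| = 23.1, P = (8.224, -5.057). ∠FPJ = 110.6° gives PJ at 32.60° from the x-axis; with |PJ| = 11.5, J = (17.91, 1.139). ∠PJV = 141.2° gives JV at 71.40° from the x-axis; with |JV| = 29.1, V = (27.19, 28.72). ∠JVC = 120.7° gives VC at 130.7° from the x-axis; with |VC| = 15.4, C = (17.15, 40.39). ∠VCK = 118.0° gives CK at -167.3° from the x-axis; with |CK| = 18.9, K = (-1.286, 36.24). Then |PK| = |K − P| = 42.38.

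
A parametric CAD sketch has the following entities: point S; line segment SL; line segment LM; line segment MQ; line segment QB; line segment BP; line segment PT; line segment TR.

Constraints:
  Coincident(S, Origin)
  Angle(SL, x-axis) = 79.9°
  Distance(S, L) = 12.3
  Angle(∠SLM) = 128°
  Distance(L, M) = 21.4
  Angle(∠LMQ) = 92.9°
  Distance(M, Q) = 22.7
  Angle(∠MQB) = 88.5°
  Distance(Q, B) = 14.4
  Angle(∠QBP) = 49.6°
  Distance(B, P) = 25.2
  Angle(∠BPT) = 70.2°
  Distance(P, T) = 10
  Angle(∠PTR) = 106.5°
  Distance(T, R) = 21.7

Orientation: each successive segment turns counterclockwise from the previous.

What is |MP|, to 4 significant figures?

4.318

S is at the origin; SL runs at 79.9° with length 12.3, so L = (2.157, 12.11). ∠SLM = 128.0° gives LM at 131.9° from the x-axis; with |LM| = 21.4, M = (-12.13, 28.04). ∠LMQ = 92.9° gives MQ at -141.0° from the x-axis; with |MQ| = 22.7, Q = (-29.78, 13.75). ∠MQB = 88.5° gives QB at -49.50° from the x-axis; with |QB| = 14.4, B = (-20.42, 2.802). ∠QBP = 49.6° gives BP at 80.90° from the x-axis; with |BP| = 25.2, P = (-16.44, 27.69). Then |MP| = |P − M| = 4.318.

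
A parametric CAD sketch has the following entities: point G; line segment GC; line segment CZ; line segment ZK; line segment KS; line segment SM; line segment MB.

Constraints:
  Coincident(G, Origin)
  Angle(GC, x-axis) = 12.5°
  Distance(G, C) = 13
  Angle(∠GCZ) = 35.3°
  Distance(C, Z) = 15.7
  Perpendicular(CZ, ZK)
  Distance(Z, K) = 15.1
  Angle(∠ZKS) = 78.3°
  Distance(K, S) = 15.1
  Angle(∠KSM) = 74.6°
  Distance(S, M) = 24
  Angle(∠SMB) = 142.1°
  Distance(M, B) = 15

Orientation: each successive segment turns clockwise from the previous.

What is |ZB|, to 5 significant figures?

18.448

∠KSM = 74.6° gives SM at -69.300° from the x-axis; with |SM| = 24.0, M = (11.644, -12.228). ∠SMB = 142.1° gives MB at -107.20° from the x-axis; with |MB| = 15.0, B = (7.2081, -26.557). Then |ZB| = |B − Z| = 18.448.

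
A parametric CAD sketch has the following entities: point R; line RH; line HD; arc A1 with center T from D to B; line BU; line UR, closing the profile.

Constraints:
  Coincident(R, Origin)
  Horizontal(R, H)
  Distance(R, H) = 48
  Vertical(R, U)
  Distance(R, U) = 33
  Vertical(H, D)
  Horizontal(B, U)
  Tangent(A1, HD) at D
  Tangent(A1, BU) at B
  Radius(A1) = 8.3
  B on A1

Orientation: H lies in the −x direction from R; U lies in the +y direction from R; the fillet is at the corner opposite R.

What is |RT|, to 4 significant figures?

46.76

R is at the origin; R and H share the same y with |RH| = 48.0 and H on the −x side, so H = (-48.00, 0.000). RU is vertical with |RU| = 33.0 and U on the +y side, so U = (0.000, 33.00). The virtual corner opposite R is at (-48.00, 33.00). A1 meets HD tangentially, so TD is at right angles to HD and A1 meets BU tangentially, so TB is at right angles to BU, with radius 8.3, so the center T sits 8.3 in from both sides at T = (-39.70, 24.70). Then |RT| = |T − R| = 46.76.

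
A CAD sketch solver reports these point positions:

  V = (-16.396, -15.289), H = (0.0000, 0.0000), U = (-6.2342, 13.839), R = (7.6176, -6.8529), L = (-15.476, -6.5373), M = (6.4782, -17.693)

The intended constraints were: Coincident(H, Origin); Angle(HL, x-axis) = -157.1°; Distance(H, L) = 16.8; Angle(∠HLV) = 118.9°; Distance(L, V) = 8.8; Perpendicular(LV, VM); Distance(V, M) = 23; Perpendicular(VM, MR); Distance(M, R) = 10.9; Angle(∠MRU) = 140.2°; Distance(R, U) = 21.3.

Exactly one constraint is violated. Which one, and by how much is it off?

Distance(R, U) = 21.3 — off by 3.60.

H = (0.00, 0.00) ✓; HL at -157.1° ✓; |HL| = 16.80 ✓; ∠HLV = 118.9° ✓; |LV| = 8.800 ✓; ∠(LV, VM) = 90.00° ✓; |VM| = 23.00 ✓; ∠(VM, MR) = 90.00° ✓; |MR| = 10.90 ✓; ∠MRU = 140.2° ✓; |RU| = 24.90 ✗.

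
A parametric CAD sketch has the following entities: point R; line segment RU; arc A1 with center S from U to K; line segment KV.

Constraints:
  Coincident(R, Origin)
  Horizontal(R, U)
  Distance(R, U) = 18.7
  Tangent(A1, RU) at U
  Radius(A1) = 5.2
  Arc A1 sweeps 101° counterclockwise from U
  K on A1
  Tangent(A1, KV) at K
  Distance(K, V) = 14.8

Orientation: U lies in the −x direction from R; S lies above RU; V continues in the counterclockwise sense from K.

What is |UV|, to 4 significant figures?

20.85

On A1, U sits at bearing -90° from S; a 101° counterclockwise sweep puts K at bearing 11°, so K = S + 5.2·(cos 11°, sin 11°) = (-13.60, 6.192). The tangent condition forces SK to be normal to KV, so KV runs along (−sin 11°, cos 11°); with |KV| = 14.8, V = (-16.42, 20.72). Then |UV| = |V − U| = 20.85.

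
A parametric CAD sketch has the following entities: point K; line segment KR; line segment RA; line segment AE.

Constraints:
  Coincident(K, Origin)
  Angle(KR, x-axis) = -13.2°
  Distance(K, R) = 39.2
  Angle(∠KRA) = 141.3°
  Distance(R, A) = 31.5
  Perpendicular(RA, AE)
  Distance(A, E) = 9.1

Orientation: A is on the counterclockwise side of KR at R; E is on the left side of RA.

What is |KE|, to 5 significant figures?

63.976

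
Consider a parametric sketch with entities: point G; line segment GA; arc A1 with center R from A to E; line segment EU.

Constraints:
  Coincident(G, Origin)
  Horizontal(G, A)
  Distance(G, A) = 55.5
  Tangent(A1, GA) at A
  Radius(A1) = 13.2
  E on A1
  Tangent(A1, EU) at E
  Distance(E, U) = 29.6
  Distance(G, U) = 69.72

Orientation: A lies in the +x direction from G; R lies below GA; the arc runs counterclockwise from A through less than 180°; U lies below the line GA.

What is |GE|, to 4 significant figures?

46.49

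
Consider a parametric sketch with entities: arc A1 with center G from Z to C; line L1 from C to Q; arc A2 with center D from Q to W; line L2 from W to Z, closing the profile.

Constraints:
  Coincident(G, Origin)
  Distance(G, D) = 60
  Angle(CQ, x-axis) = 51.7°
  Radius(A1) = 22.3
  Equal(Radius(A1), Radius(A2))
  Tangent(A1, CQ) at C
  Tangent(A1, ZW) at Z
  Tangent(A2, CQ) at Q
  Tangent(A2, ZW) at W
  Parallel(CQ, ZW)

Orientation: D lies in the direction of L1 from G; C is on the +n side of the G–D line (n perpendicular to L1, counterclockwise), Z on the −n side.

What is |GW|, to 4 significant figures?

64.01

Tangency of A1 to both parallel lines with radius 22.3 puts C and Z at G ± 22.3·n: C = (-17.50, 13.82), Z = (17.50, -13.82). Equal radii place Q and W the same way about D: Q = D + 22.3·n = (19.69, 60.91), W = D − 22.3·n = (54.69, 33.27). Then |GW| = |W − G| = 64.01.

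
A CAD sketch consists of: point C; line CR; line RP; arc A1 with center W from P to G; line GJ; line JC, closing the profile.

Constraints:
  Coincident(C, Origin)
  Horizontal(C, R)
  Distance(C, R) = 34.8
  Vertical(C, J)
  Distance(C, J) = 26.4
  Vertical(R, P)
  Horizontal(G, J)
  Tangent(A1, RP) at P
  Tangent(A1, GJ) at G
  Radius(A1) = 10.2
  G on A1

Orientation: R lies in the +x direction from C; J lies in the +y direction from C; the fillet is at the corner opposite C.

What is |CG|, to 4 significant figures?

36.08

The virtual corner opposite C is at (34.80, 26.40). A1 meets RP tangentially, so WP is at right angles to RP and since A1 is tangent to GJ there, WG ⟂ GJ, with radius 10.2, so the center W sits 10.2 in from both sides at W = (24.60, 16.20). That places the tangent points at P = (34.80, 16.20) on RP and G = (24.60, 26.40) on GJ. Then |CG| = |G − C| = 36.08.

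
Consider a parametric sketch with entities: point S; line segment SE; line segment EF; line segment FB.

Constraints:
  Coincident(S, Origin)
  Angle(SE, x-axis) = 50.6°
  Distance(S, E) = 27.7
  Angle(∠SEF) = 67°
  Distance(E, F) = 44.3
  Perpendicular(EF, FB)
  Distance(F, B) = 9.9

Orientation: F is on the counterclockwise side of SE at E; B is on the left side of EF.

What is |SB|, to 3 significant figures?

36.9

S is at the origin; SE runs at 50.6° with length 27.7, so E = 27.7·(cos 50.6°, sin 50.6°) = (17.6, 21.4). ∠SEF = 67.0°, so EF runs at 50.6° + (180° − 67.0°) = 164° from the x-axis; with |EF| = 44.3, F = E + 44.3·(cos 164°, sin 164°) = (-24.9, 33.9). EF ⟂ FB; with |FB| = 9.9 on the left of EF, B = F + 9.9·(-0.282, -0.959) = (-27.7, 24.4). Then |SB| = |B − S| = 36.9.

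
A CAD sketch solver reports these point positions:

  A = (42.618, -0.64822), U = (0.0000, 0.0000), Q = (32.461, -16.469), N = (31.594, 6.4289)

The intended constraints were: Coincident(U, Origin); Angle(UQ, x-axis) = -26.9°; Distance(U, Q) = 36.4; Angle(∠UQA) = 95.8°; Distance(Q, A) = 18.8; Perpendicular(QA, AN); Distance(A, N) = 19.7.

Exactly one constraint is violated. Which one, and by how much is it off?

Distance(A, N) = 19.7 — off by 6.60.

U = (0.00, 0.00) ✓; UQ at -26.90° ✓; |UQ| = 36.40 ✓; ∠UQA = 95.80° ✓; |QA| = 18.80 ✓; ∠(QA, AN) = 90.00° ✓; |AN| = 13.10 ✗.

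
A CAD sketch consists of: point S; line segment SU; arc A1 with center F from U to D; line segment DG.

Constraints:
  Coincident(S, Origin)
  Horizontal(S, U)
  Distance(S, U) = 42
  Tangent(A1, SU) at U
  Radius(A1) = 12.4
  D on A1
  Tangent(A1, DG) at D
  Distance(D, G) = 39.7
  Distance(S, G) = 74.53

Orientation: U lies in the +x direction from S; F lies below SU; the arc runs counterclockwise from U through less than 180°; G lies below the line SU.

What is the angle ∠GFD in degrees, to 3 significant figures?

72.7°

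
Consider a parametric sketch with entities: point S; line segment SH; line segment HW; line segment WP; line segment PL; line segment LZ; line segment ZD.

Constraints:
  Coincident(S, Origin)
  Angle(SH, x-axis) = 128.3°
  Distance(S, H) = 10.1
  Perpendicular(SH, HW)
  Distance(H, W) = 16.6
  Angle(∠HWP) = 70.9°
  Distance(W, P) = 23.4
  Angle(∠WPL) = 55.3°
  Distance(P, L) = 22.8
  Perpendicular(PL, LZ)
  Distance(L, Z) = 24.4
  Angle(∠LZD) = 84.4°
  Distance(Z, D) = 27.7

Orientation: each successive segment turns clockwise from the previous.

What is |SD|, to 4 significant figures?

29.43

PL is perpendicular to LZ, so LZ runs at 74.50°; with |LZ| = 24.4, Z = (-0.9872, 25.72). ∠LZD = 84.4° gives ZD at -21.10° from the x-axis; with |ZD| = 27.7, D = (24.86, 15.75). Then |SD| = |D − S| = 29.43.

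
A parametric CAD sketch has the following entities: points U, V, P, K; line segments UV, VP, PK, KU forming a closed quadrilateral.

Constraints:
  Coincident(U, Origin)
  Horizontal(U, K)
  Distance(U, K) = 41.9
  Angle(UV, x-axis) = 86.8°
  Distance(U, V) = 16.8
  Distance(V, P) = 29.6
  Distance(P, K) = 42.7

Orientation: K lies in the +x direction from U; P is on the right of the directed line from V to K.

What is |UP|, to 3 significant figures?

12.9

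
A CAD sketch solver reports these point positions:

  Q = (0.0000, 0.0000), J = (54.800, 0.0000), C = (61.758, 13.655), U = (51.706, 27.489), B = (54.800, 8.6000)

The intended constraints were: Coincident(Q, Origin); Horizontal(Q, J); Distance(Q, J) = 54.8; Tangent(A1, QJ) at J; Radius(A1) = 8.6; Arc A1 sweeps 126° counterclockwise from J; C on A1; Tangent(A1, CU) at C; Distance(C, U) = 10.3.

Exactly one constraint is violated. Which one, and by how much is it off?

Distance(C, U) = 10.3 — off by 6.80.

Q = (0.00, 0.00) ✓; Q.y = 0.00, J.y = 0.00 ✓; |QJ| = 54.80 ✓; ∠(BJ, JQ) = 90.00° ✓; |BJ| = 8.600 ✓; bearing(B→C) − bearing(B→J) = 126.0° ✓; |BC| = 8.600 ✓; ∠(BC, CU) = 90.00° ✓; |CU| = 17.10 ✗.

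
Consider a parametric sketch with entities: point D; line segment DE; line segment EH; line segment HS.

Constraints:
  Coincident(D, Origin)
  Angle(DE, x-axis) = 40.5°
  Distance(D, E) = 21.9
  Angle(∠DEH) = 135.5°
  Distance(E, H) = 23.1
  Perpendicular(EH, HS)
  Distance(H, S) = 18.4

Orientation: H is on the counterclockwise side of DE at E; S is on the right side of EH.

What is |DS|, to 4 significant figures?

51.36

D is at the origin; DE runs at 40.5° with length 21.9, so E = 21.9·(cos 40.5°, sin 40.5°) = (16.65, 14.22). ∠DEH = 135.5°, so EH runs at 40.5° + (180° − 135.5°) = 85.00° from the x-axis; with |EH| = 23.1, H = E + 23.1·(cos 85.00°, sin 85.00°) = (18.67, 37.24). EH is perpendicular to HS; with |HS| = 18.4 on the right of EH, S = H + 18.4·(0.9962, -0.08716) = (37.00, 35.63). Then |DS| = |S − D| = 51.36.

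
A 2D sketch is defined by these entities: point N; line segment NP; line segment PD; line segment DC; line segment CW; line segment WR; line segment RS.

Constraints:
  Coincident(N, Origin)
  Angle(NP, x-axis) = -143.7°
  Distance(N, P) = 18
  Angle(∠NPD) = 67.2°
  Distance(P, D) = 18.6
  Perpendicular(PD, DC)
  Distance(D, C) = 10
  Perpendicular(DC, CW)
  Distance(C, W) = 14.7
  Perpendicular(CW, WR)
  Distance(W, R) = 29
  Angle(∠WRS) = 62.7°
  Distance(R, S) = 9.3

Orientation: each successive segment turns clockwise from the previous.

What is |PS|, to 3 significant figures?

19.1

CW ⟂ WR, so WR runs at -166°; with |WR| = 29.0, R = (-33.9, -11.3). ∠WRS = 62.7° gives RS at 76.2° from the x-axis; with |RS| = 9.3, S = (-31.7, -2.27). Then |PS| = |S − P| = 19.1.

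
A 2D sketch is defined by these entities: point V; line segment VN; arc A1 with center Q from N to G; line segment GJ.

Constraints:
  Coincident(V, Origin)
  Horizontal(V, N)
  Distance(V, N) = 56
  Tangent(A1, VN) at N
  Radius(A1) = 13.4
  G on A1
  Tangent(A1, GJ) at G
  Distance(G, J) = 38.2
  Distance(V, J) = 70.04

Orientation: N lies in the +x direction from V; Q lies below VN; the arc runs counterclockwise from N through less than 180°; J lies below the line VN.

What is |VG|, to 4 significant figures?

45.10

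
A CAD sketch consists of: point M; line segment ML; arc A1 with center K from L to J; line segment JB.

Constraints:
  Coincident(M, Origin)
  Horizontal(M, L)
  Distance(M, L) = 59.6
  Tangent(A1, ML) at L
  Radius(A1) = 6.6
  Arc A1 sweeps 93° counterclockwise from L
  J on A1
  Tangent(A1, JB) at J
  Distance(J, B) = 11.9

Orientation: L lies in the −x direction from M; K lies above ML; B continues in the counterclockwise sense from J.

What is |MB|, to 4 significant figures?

56.84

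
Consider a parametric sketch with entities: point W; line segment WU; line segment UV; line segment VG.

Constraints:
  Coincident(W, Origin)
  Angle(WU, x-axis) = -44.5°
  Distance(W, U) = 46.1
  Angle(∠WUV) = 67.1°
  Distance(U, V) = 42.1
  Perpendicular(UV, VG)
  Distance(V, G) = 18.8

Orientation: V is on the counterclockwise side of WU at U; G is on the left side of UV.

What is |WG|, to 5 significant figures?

33.821

∠WUV = 67.1°, so UV runs at -44.5° + (180° − 67.1°) = 68.400° from the x-axis; with |UV| = 42.1, V = U + 42.1·(cos 68.400°, sin 68.400°) = (48.379, 6.8317). The perpendicularity gives VG at right angles to UV; with |VG| = 18.8 on the left of UV, G = V + 18.8·(-0.92978, 0.36812) = (30.899, 13.752). Then |WG| = |G − W| = 33.821.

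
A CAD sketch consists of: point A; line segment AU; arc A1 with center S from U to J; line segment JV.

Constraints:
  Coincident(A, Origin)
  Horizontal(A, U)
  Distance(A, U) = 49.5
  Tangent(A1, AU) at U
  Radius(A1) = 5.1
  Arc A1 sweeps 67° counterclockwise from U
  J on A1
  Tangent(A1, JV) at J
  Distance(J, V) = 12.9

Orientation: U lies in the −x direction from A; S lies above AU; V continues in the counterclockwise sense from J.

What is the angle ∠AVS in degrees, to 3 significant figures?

114°

A is at the origin; AU is horizontal with |AU| = 49.5 and U on the −x side, so U = (-49.5, 0.00). The tangent condition forces SU to be normal to AU, so S = U + (0, 5.1) = (-49.5, 5.10). On A1, U sits at bearing -90° from S; a 67° counterclockwise sweep puts J at bearing -23°, so J = S + 5.1·(cos -23°, sin -23°) = (-44.8, 3.11). A1 meets JV tangentially, so SJ is at right angles to JV, so JV runs along (−sin -23°, cos -23°); with |JV| = 12.9, V = (-39.8, 15.0). Then cos ∠AVS = VA·VS / (|VA||VS|), giving 114°.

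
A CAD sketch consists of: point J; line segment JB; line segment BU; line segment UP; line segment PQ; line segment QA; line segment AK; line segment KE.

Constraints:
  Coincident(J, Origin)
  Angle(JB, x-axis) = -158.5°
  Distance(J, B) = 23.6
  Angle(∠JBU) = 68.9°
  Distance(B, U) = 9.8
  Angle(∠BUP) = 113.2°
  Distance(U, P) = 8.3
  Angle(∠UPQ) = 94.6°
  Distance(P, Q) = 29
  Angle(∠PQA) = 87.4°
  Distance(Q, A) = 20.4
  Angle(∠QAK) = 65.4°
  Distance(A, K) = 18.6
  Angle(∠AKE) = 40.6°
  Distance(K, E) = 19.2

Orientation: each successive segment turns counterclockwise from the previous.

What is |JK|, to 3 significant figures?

22.5

∠PQA = 87.4° gives QA at -163° from the x-axis; with |QA| = 20.4, A = (-34.4, 8.83). ∠QAK = 65.4° gives AK at -48.0° from the x-axis; with |AK| = 18.6, K = (-21.9, -4.99). Then |JK| = |K − J| = 22.5.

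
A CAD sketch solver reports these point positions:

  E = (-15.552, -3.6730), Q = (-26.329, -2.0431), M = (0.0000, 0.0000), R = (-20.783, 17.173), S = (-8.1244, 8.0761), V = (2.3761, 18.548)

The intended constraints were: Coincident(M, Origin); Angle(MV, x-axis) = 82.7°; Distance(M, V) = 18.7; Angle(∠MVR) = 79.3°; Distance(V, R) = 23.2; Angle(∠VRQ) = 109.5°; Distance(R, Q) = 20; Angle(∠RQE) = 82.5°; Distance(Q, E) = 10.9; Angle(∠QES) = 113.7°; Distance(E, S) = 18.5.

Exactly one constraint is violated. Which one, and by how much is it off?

Distance(E, S) = 18.5 — off by 4.60.

M = (0.00, 0.00) ✓; MV at 82.70° ✓; |MV| = 18.70 ✓; ∠MVR = 79.30° ✓; |VR| = 23.20 ✓; ∠VRQ = 109.5° ✓; |RQ| = 20.00 ✓; ∠RQE = 82.50° ✓; |QE| = 10.90 ✓; ∠QES = 113.7° ✓; |ES| = 13.90 ✗.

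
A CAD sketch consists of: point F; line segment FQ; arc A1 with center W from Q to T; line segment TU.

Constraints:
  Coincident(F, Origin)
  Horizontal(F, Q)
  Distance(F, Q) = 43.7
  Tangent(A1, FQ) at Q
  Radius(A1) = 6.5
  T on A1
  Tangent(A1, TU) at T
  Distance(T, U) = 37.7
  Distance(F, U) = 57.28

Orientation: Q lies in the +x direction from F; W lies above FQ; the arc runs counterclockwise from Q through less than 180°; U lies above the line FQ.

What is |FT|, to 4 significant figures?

50.56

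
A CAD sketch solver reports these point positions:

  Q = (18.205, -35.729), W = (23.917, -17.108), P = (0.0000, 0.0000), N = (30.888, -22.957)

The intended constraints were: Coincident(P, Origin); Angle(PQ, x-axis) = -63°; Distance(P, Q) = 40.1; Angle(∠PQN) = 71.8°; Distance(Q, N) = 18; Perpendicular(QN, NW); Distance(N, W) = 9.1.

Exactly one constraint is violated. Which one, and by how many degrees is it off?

Perpendicular(QN, NW) — off by 4.80°.

P = (0.00, 0.00) ✓; PQ at -63.00° ✓; |PQ| = 40.10 ✓; ∠PQN = 71.80° ✓; |QN| = 18.00 ✓; ∠(QN, NW) = 94.80° ✗; |NW| = 9.100 ✓.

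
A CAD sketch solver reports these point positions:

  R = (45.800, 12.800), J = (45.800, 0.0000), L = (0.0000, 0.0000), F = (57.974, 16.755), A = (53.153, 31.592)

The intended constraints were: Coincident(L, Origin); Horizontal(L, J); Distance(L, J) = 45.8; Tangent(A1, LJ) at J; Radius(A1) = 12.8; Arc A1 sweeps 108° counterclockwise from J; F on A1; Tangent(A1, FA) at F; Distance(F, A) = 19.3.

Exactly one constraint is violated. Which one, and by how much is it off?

Distance(F, A) = 19.3 — off by 3.70.

L = (0.00, 0.00) ✓; L.y = 0.00, J.y = 0.00 ✓; |LJ| = 45.80 ✓; ∠(RJ, JL) = 90.00° ✓; |RJ| = 12.80 ✓; bearing(R→F) − bearing(R→J) = 108.0° ✓; |RF| = 12.80 ✓; ∠(RF, FA) = 90.00° ✓; |FA| = 15.60 ✗.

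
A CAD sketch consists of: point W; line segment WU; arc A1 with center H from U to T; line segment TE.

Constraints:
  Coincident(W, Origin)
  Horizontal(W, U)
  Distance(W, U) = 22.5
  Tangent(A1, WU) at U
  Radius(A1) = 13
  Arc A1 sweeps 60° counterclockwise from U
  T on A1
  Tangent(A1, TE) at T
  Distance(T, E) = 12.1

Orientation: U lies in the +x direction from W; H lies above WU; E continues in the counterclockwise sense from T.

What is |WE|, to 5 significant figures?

43.278

W is at the origin; W and U share the same y with |WU| = 22.5 and U on the +x side, so U = (22.500, 0.0000). Since A1 is tangent to WU there, HU ⟂ WU, so H = U + (0, 13) = (22.500, 13.000). On A1, U sits at bearing -90° from H; a 60° counterclockwise sweep puts T at bearing -30°, so T = H + 13.0·(cos -30°, sin -30°) = (33.758, 6.5000). Since A1 is tangent to TE there, HT ⟂ TE, so TE runs along (−sin -30°, cos -30°); with |TE| = 12.1, E = (39.808, 16.979). Then |WE| = |E − W| = 43.278.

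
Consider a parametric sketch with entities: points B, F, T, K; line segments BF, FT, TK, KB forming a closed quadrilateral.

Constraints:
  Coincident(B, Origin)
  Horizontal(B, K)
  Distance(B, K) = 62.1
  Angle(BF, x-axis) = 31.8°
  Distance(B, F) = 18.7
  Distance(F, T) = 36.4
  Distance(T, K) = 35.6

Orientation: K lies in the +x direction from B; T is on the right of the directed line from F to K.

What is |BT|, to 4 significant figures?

40.31

B is at the origin; BK is horizontal with |BK| = 62.1 and K in +x, so K = (62.1, 0). BF runs at 31.8° with |BF| = 18.7, so F = (15.89, 9.854). T is determined by |FT| = 36.4 and |TK| = 35.6 together: it lies at the intersection of circle(F, 36.4) and circle(K, 35.6). With |FK| = 47.25, the foot of the radical line on FK is 24.23 from F and the perpendicular offset is √(36.4² − 24.23²) = 27.16. Taking the right-of-FK solution: T = (33.93, -21.76).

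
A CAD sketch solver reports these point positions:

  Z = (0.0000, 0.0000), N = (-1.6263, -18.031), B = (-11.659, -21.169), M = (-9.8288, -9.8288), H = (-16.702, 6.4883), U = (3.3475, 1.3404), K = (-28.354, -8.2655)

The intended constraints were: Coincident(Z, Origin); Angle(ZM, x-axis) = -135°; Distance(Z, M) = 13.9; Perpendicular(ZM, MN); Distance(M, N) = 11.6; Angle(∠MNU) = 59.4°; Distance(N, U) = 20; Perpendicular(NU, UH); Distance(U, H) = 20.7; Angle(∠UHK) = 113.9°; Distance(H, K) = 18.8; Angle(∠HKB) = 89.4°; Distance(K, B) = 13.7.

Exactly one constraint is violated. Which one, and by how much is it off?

Distance(K, B) = 13.7 — off by 7.40.

Z = (0.00, 0.00) ✓; ZM at -135.0° ✓; |ZM| = 13.90 ✓; ∠(ZM, MN) = 90.00° ✓; |MN| = 11.60 ✓; ∠MNU = 59.40° ✓; |NU| = 20.00 ✓; ∠(NU, UH) = 90.00° ✓; |UH| = 20.70 ✓; ∠UHK = 113.9° ✓; |HK| = 18.80 ✓; ∠HKB = 89.40° ✓; |KB| = 21.10 ✗.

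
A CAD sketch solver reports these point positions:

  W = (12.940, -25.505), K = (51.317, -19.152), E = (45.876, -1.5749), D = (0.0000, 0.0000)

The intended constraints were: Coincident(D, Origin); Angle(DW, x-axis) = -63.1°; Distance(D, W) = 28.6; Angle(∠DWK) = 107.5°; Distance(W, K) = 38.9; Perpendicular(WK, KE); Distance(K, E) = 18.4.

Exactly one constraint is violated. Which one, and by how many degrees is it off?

Perpendicular(WK, KE) — off by 7.80°.

D = (0.00, 0.00) ✓; DW at -63.10° ✓; |DW| = 28.60 ✓; ∠DWK = 107.5° ✓; |WK| = 38.90 ✓; ∠(WK, KE) = 97.80° ✗; |KE| = 18.40 ✓.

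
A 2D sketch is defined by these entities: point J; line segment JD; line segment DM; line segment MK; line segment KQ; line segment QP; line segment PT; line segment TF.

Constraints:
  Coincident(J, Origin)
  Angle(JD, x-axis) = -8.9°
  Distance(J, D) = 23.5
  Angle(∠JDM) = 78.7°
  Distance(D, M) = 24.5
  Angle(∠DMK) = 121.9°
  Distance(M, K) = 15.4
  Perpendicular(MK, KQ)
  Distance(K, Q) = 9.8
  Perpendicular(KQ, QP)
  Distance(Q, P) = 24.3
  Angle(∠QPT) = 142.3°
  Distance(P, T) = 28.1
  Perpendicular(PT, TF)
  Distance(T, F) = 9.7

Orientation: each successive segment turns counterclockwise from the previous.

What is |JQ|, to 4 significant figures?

20.29

∠DMK = 121.9° gives MK at 150.5° from the x-axis; with |MK| = 15.4, K = (8.788, 28.43). MK is perpendicular to KQ, so KQ runs at -119.5°; with |KQ| = 9.8, Q = (3.962, 19.90). Then |JQ| = |Q − J| = 20.29.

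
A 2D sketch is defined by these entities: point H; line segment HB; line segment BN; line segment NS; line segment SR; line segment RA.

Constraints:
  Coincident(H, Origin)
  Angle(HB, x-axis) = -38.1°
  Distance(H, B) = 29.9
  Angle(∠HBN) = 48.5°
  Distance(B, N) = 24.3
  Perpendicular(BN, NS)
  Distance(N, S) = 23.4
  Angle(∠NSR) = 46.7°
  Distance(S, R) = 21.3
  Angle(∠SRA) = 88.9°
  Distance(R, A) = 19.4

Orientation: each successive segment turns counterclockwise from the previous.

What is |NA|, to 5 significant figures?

5.4230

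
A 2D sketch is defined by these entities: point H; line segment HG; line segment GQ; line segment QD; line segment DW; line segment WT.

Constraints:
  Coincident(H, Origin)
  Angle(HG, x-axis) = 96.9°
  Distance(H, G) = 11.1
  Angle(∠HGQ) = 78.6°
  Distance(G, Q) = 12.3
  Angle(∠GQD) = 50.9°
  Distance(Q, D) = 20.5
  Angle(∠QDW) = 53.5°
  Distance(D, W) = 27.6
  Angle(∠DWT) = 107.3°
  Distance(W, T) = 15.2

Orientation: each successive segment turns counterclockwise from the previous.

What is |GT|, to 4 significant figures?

19.58

H is at the origin; HG runs at 96.9° with length 11.1, so G = (-1.334, 11.02). ∠HGQ = 78.6° gives GQ at -161.7° from the x-axis; with |GQ| = 12.3, Q = (-13.01, 7.157). ∠GQD = 50.9° gives QD at -32.60° from the x-axis; with |QD| = 20.5, D = (4.259, -3.887). ∠QDW = 53.5° gives DW at 93.90° from the x-axis; with |DW| = 27.6, W = (2.382, 23.65). ∠DWT = 107.3° gives WT at 166.6° from the x-axis; with |WT| = 15.2, T = (-12.40, 27.17). Then |GT| = |T − G| = 19.58.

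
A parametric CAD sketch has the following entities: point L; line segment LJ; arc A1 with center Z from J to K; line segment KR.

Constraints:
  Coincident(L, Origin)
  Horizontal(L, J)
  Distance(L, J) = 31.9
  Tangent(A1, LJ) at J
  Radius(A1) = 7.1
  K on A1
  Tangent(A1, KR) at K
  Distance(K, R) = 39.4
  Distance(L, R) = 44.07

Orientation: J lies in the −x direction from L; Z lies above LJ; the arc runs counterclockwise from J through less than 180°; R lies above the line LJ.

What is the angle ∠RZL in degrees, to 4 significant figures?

73.83°

Checks: |ZJ| = 7.100 ✓; |ZK| = 7.100 ✓; ∠(ZK, KR) = 90.00° ✓; |KR| = 39.40 ✓; |LR| = 44.07 ✓.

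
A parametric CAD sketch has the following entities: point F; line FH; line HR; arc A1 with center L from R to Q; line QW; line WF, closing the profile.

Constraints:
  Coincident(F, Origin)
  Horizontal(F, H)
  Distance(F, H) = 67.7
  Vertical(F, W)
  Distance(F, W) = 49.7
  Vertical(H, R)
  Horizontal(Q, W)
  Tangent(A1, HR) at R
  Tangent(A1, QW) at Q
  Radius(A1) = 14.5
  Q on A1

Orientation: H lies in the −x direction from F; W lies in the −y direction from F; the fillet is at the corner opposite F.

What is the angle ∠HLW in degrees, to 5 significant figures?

127.63°

F is at the origin; FH is horizontal with |FH| = 67.7 and H on the −x side, so H = (-67.700, 0.0000). F and W share the same x with |FW| = 49.7 and W on the −y side, so W = (0.0000, -49.700). The virtual corner opposite F is at (-67.700, -49.700). Tangency of A1 to HR means the radius LR is perpendicular to HR and since A1 is tangent to QW there, LQ ⟂ QW, with radius 14.5, so the center L sits 14.5 in from both sides at L = (-53.200, -35.200). Then cos ∠HLW = LH·LW / (|LH||LW|), giving 127.63°.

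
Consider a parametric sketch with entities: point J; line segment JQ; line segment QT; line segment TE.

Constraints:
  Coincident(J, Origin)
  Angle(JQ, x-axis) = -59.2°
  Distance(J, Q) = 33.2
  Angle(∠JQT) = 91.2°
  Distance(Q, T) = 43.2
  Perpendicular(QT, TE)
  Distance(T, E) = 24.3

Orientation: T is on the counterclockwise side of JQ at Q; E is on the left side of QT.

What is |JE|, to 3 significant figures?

44.8

∠JQT = 91.2°, so QT runs at -59.2° + (180° − 91.2°) = 29.6° from the x-axis; with |QT| = 43.2, T = Q + 43.2·(cos 29.6°, sin 29.6°) = (54.6, -7.18). QT is perpendicular to TE; with |TE| = 24.3 on the left of QT, E = T + 24.3·(-0.494, 0.869) = (42.6, 13.9). Then |JE| = |E − J| = 44.8.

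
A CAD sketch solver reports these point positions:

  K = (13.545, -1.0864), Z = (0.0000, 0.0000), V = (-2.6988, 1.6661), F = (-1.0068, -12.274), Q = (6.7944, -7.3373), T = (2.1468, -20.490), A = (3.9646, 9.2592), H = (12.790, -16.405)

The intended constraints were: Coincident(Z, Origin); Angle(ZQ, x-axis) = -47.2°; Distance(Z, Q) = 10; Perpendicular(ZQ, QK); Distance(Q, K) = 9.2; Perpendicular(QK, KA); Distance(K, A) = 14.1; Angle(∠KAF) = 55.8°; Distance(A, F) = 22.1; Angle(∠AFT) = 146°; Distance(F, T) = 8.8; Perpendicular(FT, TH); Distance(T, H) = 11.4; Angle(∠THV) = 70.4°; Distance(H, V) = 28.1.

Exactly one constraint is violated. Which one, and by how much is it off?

Distance(H, V) = 28.1 — off by 4.30.

Z = (0.00, 0.00) ✓; ZQ at -47.20° ✓; |ZQ| = 10.00 ✓; ∠(ZQ, QK) = 90.00° ✓; |QK| = 9.200 ✓; ∠(QK, KA) = 90.00° ✓; |KA| = 14.10 ✓; ∠KAF = 55.80° ✓; |AF| = 22.10 ✓; ∠AFT = 146.0° ✓; |FT| = 8.800 ✓; ∠(FT, TH) = 90.00° ✓; |TH| = 11.40 ✓; ∠THV = 70.40° ✓; |HV| = 23.80 ✗.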